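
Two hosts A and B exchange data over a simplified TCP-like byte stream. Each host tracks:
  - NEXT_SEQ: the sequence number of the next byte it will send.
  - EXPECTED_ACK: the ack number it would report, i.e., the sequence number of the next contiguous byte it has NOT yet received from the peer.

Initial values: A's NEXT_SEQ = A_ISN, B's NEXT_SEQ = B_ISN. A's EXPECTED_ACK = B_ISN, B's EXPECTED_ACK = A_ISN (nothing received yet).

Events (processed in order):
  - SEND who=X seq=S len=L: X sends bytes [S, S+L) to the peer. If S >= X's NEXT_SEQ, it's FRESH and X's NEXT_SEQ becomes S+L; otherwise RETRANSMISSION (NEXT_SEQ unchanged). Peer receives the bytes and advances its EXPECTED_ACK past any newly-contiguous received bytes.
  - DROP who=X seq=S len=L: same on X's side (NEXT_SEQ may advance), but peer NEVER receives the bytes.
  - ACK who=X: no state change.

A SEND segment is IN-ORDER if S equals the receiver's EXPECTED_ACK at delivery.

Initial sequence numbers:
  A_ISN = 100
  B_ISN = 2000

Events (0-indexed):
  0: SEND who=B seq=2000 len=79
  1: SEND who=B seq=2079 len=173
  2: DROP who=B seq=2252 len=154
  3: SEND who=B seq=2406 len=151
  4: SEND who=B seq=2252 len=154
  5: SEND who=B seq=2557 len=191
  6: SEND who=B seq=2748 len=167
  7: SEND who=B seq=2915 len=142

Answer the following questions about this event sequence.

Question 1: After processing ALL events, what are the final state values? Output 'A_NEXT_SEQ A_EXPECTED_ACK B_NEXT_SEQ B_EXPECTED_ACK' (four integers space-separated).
Answer: 100 3057 3057 100

Derivation:
After event 0: A_seq=100 A_ack=2079 B_seq=2079 B_ack=100
After event 1: A_seq=100 A_ack=2252 B_seq=2252 B_ack=100
After event 2: A_seq=100 A_ack=2252 B_seq=2406 B_ack=100
After event 3: A_seq=100 A_ack=2252 B_seq=2557 B_ack=100
After event 4: A_seq=100 A_ack=2557 B_seq=2557 B_ack=100
After event 5: A_seq=100 A_ack=2748 B_seq=2748 B_ack=100
After event 6: A_seq=100 A_ack=2915 B_seq=2915 B_ack=100
After event 7: A_seq=100 A_ack=3057 B_seq=3057 B_ack=100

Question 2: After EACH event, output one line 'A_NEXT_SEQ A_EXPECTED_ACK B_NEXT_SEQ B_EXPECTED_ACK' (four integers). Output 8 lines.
100 2079 2079 100
100 2252 2252 100
100 2252 2406 100
100 2252 2557 100
100 2557 2557 100
100 2748 2748 100
100 2915 2915 100
100 3057 3057 100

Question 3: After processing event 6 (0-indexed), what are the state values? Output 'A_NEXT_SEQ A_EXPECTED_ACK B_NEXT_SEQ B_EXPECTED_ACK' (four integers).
After event 0: A_seq=100 A_ack=2079 B_seq=2079 B_ack=100
After event 1: A_seq=100 A_ack=2252 B_seq=2252 B_ack=100
After event 2: A_seq=100 A_ack=2252 B_seq=2406 B_ack=100
After event 3: A_seq=100 A_ack=2252 B_seq=2557 B_ack=100
After event 4: A_seq=100 A_ack=2557 B_seq=2557 B_ack=100
After event 5: A_seq=100 A_ack=2748 B_seq=2748 B_ack=100
After event 6: A_seq=100 A_ack=2915 B_seq=2915 B_ack=100

100 2915 2915 100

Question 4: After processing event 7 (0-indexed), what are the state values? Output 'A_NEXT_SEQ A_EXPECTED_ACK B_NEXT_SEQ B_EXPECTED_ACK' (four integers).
After event 0: A_seq=100 A_ack=2079 B_seq=2079 B_ack=100
After event 1: A_seq=100 A_ack=2252 B_seq=2252 B_ack=100
After event 2: A_seq=100 A_ack=2252 B_seq=2406 B_ack=100
After event 3: A_seq=100 A_ack=2252 B_seq=2557 B_ack=100
After event 4: A_seq=100 A_ack=2557 B_seq=2557 B_ack=100
After event 5: A_seq=100 A_ack=2748 B_seq=2748 B_ack=100
After event 6: A_seq=100 A_ack=2915 B_seq=2915 B_ack=100
After event 7: A_seq=100 A_ack=3057 B_seq=3057 B_ack=100

100 3057 3057 100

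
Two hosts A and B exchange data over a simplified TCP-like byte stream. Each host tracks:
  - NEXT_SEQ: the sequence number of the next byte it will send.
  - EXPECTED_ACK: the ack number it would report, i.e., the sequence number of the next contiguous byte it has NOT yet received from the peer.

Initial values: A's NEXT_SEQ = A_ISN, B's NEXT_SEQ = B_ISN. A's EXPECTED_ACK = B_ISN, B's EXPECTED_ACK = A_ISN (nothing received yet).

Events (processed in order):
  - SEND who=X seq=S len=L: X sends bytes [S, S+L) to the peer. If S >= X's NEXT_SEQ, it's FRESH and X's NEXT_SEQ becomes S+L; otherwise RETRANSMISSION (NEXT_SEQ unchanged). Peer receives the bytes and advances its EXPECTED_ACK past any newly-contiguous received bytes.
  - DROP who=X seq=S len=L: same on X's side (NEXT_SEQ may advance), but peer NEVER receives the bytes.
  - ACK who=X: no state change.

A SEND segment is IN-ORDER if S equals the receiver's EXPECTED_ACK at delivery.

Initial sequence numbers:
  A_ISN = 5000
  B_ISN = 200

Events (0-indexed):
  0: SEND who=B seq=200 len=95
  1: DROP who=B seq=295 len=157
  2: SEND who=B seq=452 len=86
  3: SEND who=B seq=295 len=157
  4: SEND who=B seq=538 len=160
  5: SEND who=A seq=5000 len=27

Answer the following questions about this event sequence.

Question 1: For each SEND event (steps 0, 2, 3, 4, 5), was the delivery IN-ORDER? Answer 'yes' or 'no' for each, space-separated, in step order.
Step 0: SEND seq=200 -> in-order
Step 2: SEND seq=452 -> out-of-order
Step 3: SEND seq=295 -> in-order
Step 4: SEND seq=538 -> in-order
Step 5: SEND seq=5000 -> in-order

Answer: yes no yes yes yes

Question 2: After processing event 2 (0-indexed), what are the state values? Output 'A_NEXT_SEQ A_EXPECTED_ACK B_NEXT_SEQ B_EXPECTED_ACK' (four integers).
After event 0: A_seq=5000 A_ack=295 B_seq=295 B_ack=5000
After event 1: A_seq=5000 A_ack=295 B_seq=452 B_ack=5000
After event 2: A_seq=5000 A_ack=295 B_seq=538 B_ack=5000

5000 295 538 5000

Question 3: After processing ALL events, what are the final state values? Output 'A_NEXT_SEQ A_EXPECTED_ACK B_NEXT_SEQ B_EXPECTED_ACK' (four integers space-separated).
Answer: 5027 698 698 5027

Derivation:
After event 0: A_seq=5000 A_ack=295 B_seq=295 B_ack=5000
After event 1: A_seq=5000 A_ack=295 B_seq=452 B_ack=5000
After event 2: A_seq=5000 A_ack=295 B_seq=538 B_ack=5000
After event 3: A_seq=5000 A_ack=538 B_seq=538 B_ack=5000
After event 4: A_seq=5000 A_ack=698 B_seq=698 B_ack=5000
After event 5: A_seq=5027 A_ack=698 B_seq=698 B_ack=5027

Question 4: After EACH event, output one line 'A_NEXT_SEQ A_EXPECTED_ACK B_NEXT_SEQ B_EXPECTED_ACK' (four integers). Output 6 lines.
5000 295 295 5000
5000 295 452 5000
5000 295 538 5000
5000 538 538 5000
5000 698 698 5000
5027 698 698 5027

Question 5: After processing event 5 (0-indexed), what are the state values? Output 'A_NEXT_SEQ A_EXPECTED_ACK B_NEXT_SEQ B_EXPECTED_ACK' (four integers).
After event 0: A_seq=5000 A_ack=295 B_seq=295 B_ack=5000
After event 1: A_seq=5000 A_ack=295 B_seq=452 B_ack=5000
After event 2: A_seq=5000 A_ack=295 B_seq=538 B_ack=5000
After event 3: A_seq=5000 A_ack=538 B_seq=538 B_ack=5000
After event 4: A_seq=5000 A_ack=698 B_seq=698 B_ack=5000
After event 5: A_seq=5027 A_ack=698 B_seq=698 B_ack=5027

5027 698 698 5027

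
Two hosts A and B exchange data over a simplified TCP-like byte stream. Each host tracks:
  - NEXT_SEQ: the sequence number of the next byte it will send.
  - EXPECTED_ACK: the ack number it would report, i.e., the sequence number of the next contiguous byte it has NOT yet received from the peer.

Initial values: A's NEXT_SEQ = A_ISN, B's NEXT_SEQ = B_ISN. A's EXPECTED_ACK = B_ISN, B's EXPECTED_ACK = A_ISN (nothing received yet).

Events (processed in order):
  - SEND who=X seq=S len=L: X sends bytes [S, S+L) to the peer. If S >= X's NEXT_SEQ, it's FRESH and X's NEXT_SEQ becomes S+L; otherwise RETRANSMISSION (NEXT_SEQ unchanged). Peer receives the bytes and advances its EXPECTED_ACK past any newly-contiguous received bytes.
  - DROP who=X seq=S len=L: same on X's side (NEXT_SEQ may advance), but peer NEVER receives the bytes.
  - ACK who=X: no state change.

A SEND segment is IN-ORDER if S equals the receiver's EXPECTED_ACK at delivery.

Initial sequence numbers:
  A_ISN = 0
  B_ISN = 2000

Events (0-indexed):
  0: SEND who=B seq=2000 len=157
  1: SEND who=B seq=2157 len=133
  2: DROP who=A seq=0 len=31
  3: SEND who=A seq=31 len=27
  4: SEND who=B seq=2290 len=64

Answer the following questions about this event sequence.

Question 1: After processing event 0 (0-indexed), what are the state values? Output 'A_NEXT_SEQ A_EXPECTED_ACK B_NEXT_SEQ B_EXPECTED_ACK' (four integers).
After event 0: A_seq=0 A_ack=2157 B_seq=2157 B_ack=0

0 2157 2157 0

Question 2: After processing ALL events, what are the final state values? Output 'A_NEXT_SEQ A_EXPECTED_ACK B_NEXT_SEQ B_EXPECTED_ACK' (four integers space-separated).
Answer: 58 2354 2354 0

Derivation:
After event 0: A_seq=0 A_ack=2157 B_seq=2157 B_ack=0
After event 1: A_seq=0 A_ack=2290 B_seq=2290 B_ack=0
After event 2: A_seq=31 A_ack=2290 B_seq=2290 B_ack=0
After event 3: A_seq=58 A_ack=2290 B_seq=2290 B_ack=0
After event 4: A_seq=58 A_ack=2354 B_seq=2354 B_ack=0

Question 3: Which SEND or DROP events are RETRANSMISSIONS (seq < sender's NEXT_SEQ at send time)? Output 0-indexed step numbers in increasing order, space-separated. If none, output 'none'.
Answer: none

Derivation:
Step 0: SEND seq=2000 -> fresh
Step 1: SEND seq=2157 -> fresh
Step 2: DROP seq=0 -> fresh
Step 3: SEND seq=31 -> fresh
Step 4: SEND seq=2290 -> fresh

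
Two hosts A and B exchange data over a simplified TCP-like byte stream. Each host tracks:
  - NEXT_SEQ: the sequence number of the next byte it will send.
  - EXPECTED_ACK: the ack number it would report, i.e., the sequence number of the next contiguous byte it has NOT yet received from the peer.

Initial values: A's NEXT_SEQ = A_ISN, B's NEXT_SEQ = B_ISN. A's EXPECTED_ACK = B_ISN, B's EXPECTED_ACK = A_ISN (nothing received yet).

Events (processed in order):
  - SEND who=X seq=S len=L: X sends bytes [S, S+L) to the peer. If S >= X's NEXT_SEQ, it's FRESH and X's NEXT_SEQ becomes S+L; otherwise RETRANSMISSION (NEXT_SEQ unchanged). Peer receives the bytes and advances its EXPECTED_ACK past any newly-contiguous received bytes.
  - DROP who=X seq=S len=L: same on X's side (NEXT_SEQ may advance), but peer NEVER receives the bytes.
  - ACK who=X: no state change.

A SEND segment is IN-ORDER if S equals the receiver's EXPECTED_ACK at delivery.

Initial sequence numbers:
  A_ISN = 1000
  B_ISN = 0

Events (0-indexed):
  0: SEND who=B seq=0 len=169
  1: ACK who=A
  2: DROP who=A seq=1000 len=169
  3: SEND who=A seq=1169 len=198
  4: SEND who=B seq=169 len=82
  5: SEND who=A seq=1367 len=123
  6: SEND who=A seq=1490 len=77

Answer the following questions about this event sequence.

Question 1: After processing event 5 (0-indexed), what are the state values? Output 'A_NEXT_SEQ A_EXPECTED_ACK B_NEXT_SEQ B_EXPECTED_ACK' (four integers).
After event 0: A_seq=1000 A_ack=169 B_seq=169 B_ack=1000
After event 1: A_seq=1000 A_ack=169 B_seq=169 B_ack=1000
After event 2: A_seq=1169 A_ack=169 B_seq=169 B_ack=1000
After event 3: A_seq=1367 A_ack=169 B_seq=169 B_ack=1000
After event 4: A_seq=1367 A_ack=251 B_seq=251 B_ack=1000
After event 5: A_seq=1490 A_ack=251 B_seq=251 B_ack=1000

1490 251 251 1000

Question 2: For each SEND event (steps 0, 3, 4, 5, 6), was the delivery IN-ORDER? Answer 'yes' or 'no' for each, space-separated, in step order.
Step 0: SEND seq=0 -> in-order
Step 3: SEND seq=1169 -> out-of-order
Step 4: SEND seq=169 -> in-order
Step 5: SEND seq=1367 -> out-of-order
Step 6: SEND seq=1490 -> out-of-order

Answer: yes no yes no no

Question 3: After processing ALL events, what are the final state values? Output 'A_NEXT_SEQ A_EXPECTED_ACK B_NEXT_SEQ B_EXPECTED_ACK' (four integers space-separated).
Answer: 1567 251 251 1000

Derivation:
After event 0: A_seq=1000 A_ack=169 B_seq=169 B_ack=1000
After event 1: A_seq=1000 A_ack=169 B_seq=169 B_ack=1000
After event 2: A_seq=1169 A_ack=169 B_seq=169 B_ack=1000
After event 3: A_seq=1367 A_ack=169 B_seq=169 B_ack=1000
After event 4: A_seq=1367 A_ack=251 B_seq=251 B_ack=1000
After event 5: A_seq=1490 A_ack=251 B_seq=251 B_ack=1000
After event 6: A_seq=1567 A_ack=251 B_seq=251 B_ack=1000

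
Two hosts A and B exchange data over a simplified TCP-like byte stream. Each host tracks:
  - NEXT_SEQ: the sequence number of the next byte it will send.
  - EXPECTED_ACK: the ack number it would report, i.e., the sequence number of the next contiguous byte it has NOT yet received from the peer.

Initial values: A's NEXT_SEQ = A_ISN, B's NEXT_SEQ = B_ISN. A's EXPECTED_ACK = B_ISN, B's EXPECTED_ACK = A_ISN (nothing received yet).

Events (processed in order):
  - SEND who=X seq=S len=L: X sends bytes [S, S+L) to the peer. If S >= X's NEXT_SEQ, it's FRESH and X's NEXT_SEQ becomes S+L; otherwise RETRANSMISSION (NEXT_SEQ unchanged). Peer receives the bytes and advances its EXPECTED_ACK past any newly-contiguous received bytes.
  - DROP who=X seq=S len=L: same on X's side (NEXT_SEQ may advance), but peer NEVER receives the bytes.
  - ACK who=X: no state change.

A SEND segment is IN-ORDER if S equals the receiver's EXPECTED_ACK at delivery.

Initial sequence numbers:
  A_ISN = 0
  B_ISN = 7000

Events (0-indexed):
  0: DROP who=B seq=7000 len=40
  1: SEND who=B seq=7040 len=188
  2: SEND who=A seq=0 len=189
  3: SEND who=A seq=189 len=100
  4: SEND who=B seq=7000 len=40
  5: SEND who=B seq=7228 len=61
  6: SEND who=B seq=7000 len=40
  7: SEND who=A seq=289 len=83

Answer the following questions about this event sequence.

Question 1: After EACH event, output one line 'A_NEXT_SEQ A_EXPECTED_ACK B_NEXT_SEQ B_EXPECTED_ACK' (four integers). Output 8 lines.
0 7000 7040 0
0 7000 7228 0
189 7000 7228 189
289 7000 7228 289
289 7228 7228 289
289 7289 7289 289
289 7289 7289 289
372 7289 7289 372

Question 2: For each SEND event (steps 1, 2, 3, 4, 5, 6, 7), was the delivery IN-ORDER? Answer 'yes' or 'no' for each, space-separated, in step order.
Answer: no yes yes yes yes no yes

Derivation:
Step 1: SEND seq=7040 -> out-of-order
Step 2: SEND seq=0 -> in-order
Step 3: SEND seq=189 -> in-order
Step 4: SEND seq=7000 -> in-order
Step 5: SEND seq=7228 -> in-order
Step 6: SEND seq=7000 -> out-of-order
Step 7: SEND seq=289 -> in-order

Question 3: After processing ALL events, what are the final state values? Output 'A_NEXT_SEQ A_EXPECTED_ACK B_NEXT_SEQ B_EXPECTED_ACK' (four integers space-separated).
After event 0: A_seq=0 A_ack=7000 B_seq=7040 B_ack=0
After event 1: A_seq=0 A_ack=7000 B_seq=7228 B_ack=0
After event 2: A_seq=189 A_ack=7000 B_seq=7228 B_ack=189
After event 3: A_seq=289 A_ack=7000 B_seq=7228 B_ack=289
After event 4: A_seq=289 A_ack=7228 B_seq=7228 B_ack=289
After event 5: A_seq=289 A_ack=7289 B_seq=7289 B_ack=289
After event 6: A_seq=289 A_ack=7289 B_seq=7289 B_ack=289
After event 7: A_seq=372 A_ack=7289 B_seq=7289 B_ack=372

Answer: 372 7289 7289 372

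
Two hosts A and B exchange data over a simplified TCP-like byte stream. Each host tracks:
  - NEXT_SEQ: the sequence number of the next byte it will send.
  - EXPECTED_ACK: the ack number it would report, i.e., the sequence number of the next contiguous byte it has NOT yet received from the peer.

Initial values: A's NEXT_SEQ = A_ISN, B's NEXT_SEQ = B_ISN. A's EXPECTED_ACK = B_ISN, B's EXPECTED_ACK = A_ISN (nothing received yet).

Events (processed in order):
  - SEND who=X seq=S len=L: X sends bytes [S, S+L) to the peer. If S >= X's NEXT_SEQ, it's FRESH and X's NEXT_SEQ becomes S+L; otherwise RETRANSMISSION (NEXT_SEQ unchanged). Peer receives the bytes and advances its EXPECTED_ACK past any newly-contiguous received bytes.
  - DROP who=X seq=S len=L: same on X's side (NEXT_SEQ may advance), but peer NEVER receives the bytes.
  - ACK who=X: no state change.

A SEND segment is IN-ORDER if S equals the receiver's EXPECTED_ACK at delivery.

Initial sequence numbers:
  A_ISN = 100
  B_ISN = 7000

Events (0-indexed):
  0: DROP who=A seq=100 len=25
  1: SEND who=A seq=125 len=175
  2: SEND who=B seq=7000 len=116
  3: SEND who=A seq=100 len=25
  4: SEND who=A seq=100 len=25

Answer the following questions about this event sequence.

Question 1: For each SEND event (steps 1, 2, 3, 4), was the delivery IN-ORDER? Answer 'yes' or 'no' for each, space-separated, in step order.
Answer: no yes yes no

Derivation:
Step 1: SEND seq=125 -> out-of-order
Step 2: SEND seq=7000 -> in-order
Step 3: SEND seq=100 -> in-order
Step 4: SEND seq=100 -> out-of-order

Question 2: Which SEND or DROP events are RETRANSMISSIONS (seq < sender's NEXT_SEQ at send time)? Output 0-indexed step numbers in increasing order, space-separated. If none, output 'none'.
Step 0: DROP seq=100 -> fresh
Step 1: SEND seq=125 -> fresh
Step 2: SEND seq=7000 -> fresh
Step 3: SEND seq=100 -> retransmit
Step 4: SEND seq=100 -> retransmit

Answer: 3 4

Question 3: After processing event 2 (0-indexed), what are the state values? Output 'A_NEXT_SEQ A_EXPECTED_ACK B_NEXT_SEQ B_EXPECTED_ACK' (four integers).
After event 0: A_seq=125 A_ack=7000 B_seq=7000 B_ack=100
After event 1: A_seq=300 A_ack=7000 B_seq=7000 B_ack=100
After event 2: A_seq=300 A_ack=7116 B_seq=7116 B_ack=100

300 7116 7116 100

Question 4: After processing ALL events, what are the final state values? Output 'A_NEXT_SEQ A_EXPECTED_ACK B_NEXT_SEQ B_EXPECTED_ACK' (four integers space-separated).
After event 0: A_seq=125 A_ack=7000 B_seq=7000 B_ack=100
After event 1: A_seq=300 A_ack=7000 B_seq=7000 B_ack=100
After event 2: A_seq=300 A_ack=7116 B_seq=7116 B_ack=100
After event 3: A_seq=300 A_ack=7116 B_seq=7116 B_ack=300
After event 4: A_seq=300 A_ack=7116 B_seq=7116 B_ack=300

Answer: 300 7116 7116 300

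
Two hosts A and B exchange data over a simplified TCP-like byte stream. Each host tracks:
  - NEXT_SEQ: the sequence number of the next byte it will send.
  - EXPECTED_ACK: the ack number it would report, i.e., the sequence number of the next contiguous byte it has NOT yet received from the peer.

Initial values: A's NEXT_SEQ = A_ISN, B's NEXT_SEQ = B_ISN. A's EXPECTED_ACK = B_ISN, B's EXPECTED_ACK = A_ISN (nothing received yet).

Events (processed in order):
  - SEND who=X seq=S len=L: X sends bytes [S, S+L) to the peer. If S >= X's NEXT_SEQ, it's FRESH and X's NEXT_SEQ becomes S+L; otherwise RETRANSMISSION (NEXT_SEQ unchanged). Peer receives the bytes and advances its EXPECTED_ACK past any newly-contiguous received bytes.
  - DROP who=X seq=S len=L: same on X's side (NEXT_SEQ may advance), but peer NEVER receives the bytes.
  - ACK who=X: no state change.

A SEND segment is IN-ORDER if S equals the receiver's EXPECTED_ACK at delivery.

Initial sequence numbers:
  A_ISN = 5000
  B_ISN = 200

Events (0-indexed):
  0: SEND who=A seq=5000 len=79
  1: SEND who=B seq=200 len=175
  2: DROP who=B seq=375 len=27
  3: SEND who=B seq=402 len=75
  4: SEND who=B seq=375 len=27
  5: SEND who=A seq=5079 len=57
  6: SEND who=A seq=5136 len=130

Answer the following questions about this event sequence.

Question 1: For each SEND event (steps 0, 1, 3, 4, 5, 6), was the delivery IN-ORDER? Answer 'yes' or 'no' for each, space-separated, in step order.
Step 0: SEND seq=5000 -> in-order
Step 1: SEND seq=200 -> in-order
Step 3: SEND seq=402 -> out-of-order
Step 4: SEND seq=375 -> in-order
Step 5: SEND seq=5079 -> in-order
Step 6: SEND seq=5136 -> in-order

Answer: yes yes no yes yes yes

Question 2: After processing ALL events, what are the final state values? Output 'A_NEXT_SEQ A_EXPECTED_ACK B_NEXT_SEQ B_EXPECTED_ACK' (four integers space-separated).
After event 0: A_seq=5079 A_ack=200 B_seq=200 B_ack=5079
After event 1: A_seq=5079 A_ack=375 B_seq=375 B_ack=5079
After event 2: A_seq=5079 A_ack=375 B_seq=402 B_ack=5079
After event 3: A_seq=5079 A_ack=375 B_seq=477 B_ack=5079
After event 4: A_seq=5079 A_ack=477 B_seq=477 B_ack=5079
After event 5: A_seq=5136 A_ack=477 B_seq=477 B_ack=5136
After event 6: A_seq=5266 A_ack=477 B_seq=477 B_ack=5266

Answer: 5266 477 477 5266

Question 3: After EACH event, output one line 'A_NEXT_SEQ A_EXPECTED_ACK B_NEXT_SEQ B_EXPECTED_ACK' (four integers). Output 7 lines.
5079 200 200 5079
5079 375 375 5079
5079 375 402 5079
5079 375 477 5079
5079 477 477 5079
5136 477 477 5136
5266 477 477 5266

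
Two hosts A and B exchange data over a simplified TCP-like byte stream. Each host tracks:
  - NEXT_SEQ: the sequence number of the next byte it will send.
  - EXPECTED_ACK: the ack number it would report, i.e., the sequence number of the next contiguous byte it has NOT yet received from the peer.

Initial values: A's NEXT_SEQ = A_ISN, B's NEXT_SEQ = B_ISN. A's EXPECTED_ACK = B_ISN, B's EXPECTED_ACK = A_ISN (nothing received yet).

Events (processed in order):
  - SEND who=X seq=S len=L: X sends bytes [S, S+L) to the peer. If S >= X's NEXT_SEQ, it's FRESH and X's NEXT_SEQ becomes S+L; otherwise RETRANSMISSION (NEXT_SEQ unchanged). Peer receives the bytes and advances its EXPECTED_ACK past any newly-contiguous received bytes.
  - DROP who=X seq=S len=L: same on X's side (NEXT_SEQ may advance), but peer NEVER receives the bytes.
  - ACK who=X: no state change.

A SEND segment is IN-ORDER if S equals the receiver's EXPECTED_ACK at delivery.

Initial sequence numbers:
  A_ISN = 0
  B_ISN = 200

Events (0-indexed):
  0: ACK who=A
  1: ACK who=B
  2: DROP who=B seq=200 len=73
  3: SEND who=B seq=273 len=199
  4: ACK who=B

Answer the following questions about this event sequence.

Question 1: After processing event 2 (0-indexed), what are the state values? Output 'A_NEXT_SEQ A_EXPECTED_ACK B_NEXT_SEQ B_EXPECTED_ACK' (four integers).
After event 0: A_seq=0 A_ack=200 B_seq=200 B_ack=0
After event 1: A_seq=0 A_ack=200 B_seq=200 B_ack=0
After event 2: A_seq=0 A_ack=200 B_seq=273 B_ack=0

0 200 273 0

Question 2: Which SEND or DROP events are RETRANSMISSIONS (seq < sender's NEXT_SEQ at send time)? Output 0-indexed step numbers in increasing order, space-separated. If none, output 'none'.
Step 2: DROP seq=200 -> fresh
Step 3: SEND seq=273 -> fresh

Answer: none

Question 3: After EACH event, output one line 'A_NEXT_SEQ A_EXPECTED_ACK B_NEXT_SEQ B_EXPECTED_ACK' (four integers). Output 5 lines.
0 200 200 0
0 200 200 0
0 200 273 0
0 200 472 0
0 200 472 0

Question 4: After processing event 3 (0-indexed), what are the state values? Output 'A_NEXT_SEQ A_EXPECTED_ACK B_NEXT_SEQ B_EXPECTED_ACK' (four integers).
After event 0: A_seq=0 A_ack=200 B_seq=200 B_ack=0
After event 1: A_seq=0 A_ack=200 B_seq=200 B_ack=0
After event 2: A_seq=0 A_ack=200 B_seq=273 B_ack=0
After event 3: A_seq=0 A_ack=200 B_seq=472 B_ack=0

0 200 472 0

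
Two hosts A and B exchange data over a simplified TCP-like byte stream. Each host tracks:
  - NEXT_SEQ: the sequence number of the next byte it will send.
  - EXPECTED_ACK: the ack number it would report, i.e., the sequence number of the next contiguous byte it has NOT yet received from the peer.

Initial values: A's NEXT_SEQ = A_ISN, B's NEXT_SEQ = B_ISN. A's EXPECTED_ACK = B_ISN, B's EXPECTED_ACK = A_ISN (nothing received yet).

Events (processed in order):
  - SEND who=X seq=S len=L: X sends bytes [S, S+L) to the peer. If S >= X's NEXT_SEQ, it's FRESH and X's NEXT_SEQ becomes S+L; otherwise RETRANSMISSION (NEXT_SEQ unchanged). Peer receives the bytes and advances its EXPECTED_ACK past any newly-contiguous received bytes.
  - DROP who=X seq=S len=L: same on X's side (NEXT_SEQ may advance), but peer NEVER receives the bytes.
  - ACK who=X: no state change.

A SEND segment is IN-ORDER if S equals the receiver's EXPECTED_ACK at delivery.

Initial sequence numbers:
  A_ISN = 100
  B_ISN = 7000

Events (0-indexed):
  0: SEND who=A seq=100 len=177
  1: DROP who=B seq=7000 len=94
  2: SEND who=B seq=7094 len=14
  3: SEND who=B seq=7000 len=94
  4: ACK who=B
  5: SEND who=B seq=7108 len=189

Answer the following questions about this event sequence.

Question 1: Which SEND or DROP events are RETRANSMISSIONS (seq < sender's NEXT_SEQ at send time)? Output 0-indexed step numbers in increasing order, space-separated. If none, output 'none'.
Answer: 3

Derivation:
Step 0: SEND seq=100 -> fresh
Step 1: DROP seq=7000 -> fresh
Step 2: SEND seq=7094 -> fresh
Step 3: SEND seq=7000 -> retransmit
Step 5: SEND seq=7108 -> fresh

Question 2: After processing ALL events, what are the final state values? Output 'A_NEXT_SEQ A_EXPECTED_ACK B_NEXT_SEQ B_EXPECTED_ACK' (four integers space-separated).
After event 0: A_seq=277 A_ack=7000 B_seq=7000 B_ack=277
After event 1: A_seq=277 A_ack=7000 B_seq=7094 B_ack=277
After event 2: A_seq=277 A_ack=7000 B_seq=7108 B_ack=277
After event 3: A_seq=277 A_ack=7108 B_seq=7108 B_ack=277
After event 4: A_seq=277 A_ack=7108 B_seq=7108 B_ack=277
After event 5: A_seq=277 A_ack=7297 B_seq=7297 B_ack=277

Answer: 277 7297 7297 277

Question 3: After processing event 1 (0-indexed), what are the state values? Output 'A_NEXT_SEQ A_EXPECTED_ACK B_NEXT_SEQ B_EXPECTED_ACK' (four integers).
After event 0: A_seq=277 A_ack=7000 B_seq=7000 B_ack=277
After event 1: A_seq=277 A_ack=7000 B_seq=7094 B_ack=277

277 7000 7094 277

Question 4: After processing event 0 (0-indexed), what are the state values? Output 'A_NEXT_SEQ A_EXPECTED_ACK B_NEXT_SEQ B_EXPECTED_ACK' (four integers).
After event 0: A_seq=277 A_ack=7000 B_seq=7000 B_ack=277

277 7000 7000 277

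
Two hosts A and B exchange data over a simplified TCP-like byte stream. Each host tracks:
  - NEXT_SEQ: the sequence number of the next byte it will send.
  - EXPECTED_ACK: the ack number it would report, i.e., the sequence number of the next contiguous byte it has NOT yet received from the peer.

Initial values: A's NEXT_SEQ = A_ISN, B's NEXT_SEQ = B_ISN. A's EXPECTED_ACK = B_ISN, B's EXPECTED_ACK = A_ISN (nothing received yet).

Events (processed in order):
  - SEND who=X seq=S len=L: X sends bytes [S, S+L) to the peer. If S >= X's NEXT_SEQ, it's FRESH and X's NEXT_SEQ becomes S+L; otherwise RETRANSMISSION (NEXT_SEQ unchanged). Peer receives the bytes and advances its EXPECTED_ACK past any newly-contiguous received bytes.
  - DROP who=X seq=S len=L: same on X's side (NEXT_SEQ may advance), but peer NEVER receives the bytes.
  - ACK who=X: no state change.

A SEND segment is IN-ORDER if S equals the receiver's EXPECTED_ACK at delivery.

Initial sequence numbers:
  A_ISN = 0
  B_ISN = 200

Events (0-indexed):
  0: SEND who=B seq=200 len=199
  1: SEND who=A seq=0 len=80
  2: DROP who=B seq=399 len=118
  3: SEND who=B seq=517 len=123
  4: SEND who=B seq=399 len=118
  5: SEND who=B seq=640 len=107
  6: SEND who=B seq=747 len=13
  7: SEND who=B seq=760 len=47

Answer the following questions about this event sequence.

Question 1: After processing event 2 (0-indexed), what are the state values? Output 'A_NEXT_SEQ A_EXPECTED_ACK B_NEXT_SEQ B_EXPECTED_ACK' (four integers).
After event 0: A_seq=0 A_ack=399 B_seq=399 B_ack=0
After event 1: A_seq=80 A_ack=399 B_seq=399 B_ack=80
After event 2: A_seq=80 A_ack=399 B_seq=517 B_ack=80

80 399 517 80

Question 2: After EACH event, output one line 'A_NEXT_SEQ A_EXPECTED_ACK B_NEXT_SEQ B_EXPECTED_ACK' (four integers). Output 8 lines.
0 399 399 0
80 399 399 80
80 399 517 80
80 399 640 80
80 640 640 80
80 747 747 80
80 760 760 80
80 807 807 80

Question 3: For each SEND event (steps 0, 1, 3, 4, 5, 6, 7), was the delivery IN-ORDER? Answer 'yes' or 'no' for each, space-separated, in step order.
Answer: yes yes no yes yes yes yes

Derivation:
Step 0: SEND seq=200 -> in-order
Step 1: SEND seq=0 -> in-order
Step 3: SEND seq=517 -> out-of-order
Step 4: SEND seq=399 -> in-order
Step 5: SEND seq=640 -> in-order
Step 6: SEND seq=747 -> in-order
Step 7: SEND seq=760 -> in-order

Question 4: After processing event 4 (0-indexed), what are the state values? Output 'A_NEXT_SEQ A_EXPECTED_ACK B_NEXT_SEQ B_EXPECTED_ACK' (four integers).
After event 0: A_seq=0 A_ack=399 B_seq=399 B_ack=0
After event 1: A_seq=80 A_ack=399 B_seq=399 B_ack=80
After event 2: A_seq=80 A_ack=399 B_seq=517 B_ack=80
After event 3: A_seq=80 A_ack=399 B_seq=640 B_ack=80
After event 4: A_seq=80 A_ack=640 B_seq=640 B_ack=80

80 640 640 80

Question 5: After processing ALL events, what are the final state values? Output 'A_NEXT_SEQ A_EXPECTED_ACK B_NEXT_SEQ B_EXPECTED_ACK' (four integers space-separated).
After event 0: A_seq=0 A_ack=399 B_seq=399 B_ack=0
After event 1: A_seq=80 A_ack=399 B_seq=399 B_ack=80
After event 2: A_seq=80 A_ack=399 B_seq=517 B_ack=80
After event 3: A_seq=80 A_ack=399 B_seq=640 B_ack=80
After event 4: A_seq=80 A_ack=640 B_seq=640 B_ack=80
After event 5: A_seq=80 A_ack=747 B_seq=747 B_ack=80
After event 6: A_seq=80 A_ack=760 B_seq=760 B_ack=80
After event 7: A_seq=80 A_ack=807 B_seq=807 B_ack=80

Answer: 80 807 807 80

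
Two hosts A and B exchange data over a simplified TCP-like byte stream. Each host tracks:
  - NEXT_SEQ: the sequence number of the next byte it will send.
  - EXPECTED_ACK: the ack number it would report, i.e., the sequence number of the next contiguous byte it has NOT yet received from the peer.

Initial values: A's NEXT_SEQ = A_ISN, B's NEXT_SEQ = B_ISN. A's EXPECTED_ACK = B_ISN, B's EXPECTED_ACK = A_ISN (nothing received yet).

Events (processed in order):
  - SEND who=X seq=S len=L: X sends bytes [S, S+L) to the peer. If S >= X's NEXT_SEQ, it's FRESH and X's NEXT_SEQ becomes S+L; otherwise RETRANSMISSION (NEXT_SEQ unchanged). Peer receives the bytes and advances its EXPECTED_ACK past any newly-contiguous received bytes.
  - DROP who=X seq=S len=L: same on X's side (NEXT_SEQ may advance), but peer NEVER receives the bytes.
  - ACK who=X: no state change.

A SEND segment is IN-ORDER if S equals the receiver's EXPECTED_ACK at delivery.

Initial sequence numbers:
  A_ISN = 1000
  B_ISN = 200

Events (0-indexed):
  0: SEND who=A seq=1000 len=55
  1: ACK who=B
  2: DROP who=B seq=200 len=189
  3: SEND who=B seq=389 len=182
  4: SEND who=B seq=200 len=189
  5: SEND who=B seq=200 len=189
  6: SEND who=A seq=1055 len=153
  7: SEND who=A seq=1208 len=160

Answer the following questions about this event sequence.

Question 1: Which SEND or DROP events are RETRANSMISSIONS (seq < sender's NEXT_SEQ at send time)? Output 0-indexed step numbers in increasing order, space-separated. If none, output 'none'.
Step 0: SEND seq=1000 -> fresh
Step 2: DROP seq=200 -> fresh
Step 3: SEND seq=389 -> fresh
Step 4: SEND seq=200 -> retransmit
Step 5: SEND seq=200 -> retransmit
Step 6: SEND seq=1055 -> fresh
Step 7: SEND seq=1208 -> fresh

Answer: 4 5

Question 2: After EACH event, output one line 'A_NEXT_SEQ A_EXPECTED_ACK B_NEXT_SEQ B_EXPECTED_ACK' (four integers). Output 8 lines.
1055 200 200 1055
1055 200 200 1055
1055 200 389 1055
1055 200 571 1055
1055 571 571 1055
1055 571 571 1055
1208 571 571 1208
1368 571 571 1368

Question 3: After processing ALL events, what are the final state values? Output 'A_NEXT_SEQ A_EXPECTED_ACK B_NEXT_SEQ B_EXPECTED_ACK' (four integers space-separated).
Answer: 1368 571 571 1368

Derivation:
After event 0: A_seq=1055 A_ack=200 B_seq=200 B_ack=1055
After event 1: A_seq=1055 A_ack=200 B_seq=200 B_ack=1055
After event 2: A_seq=1055 A_ack=200 B_seq=389 B_ack=1055
After event 3: A_seq=1055 A_ack=200 B_seq=571 B_ack=1055
After event 4: A_seq=1055 A_ack=571 B_seq=571 B_ack=1055
After event 5: A_seq=1055 A_ack=571 B_seq=571 B_ack=1055
After event 6: A_seq=1208 A_ack=571 B_seq=571 B_ack=1208
After event 7: A_seq=1368 A_ack=571 B_seq=571 B_ack=1368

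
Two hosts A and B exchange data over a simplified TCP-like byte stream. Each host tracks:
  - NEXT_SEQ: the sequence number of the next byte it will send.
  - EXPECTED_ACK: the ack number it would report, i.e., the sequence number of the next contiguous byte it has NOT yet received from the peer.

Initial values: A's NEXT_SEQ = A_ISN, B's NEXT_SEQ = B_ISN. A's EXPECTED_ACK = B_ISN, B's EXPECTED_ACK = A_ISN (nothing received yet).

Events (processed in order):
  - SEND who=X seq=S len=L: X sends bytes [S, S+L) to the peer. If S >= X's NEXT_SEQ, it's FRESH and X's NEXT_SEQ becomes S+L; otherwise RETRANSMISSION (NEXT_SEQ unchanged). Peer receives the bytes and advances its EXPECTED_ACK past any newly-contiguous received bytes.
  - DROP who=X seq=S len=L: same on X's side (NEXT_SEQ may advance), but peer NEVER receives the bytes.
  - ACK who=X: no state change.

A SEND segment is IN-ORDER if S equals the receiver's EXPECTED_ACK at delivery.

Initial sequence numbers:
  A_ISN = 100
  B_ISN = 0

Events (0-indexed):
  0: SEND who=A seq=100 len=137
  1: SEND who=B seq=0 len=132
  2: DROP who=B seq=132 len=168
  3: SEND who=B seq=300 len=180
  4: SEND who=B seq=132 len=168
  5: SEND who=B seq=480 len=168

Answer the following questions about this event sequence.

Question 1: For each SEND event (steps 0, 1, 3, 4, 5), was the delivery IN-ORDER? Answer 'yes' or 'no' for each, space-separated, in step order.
Answer: yes yes no yes yes

Derivation:
Step 0: SEND seq=100 -> in-order
Step 1: SEND seq=0 -> in-order
Step 3: SEND seq=300 -> out-of-order
Step 4: SEND seq=132 -> in-order
Step 5: SEND seq=480 -> in-order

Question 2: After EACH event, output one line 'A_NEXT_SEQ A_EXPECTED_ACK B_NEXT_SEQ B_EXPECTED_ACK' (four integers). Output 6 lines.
237 0 0 237
237 132 132 237
237 132 300 237
237 132 480 237
237 480 480 237
237 648 648 237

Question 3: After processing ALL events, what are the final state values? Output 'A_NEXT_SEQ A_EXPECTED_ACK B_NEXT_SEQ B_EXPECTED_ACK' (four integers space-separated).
Answer: 237 648 648 237

Derivation:
After event 0: A_seq=237 A_ack=0 B_seq=0 B_ack=237
After event 1: A_seq=237 A_ack=132 B_seq=132 B_ack=237
After event 2: A_seq=237 A_ack=132 B_seq=300 B_ack=237
After event 3: A_seq=237 A_ack=132 B_seq=480 B_ack=237
After event 4: A_seq=237 A_ack=480 B_seq=480 B_ack=237
After event 5: A_seq=237 A_ack=648 B_seq=648 B_ack=237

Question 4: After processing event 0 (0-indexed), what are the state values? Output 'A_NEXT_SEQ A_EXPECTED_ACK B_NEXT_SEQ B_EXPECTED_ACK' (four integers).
After event 0: A_seq=237 A_ack=0 B_seq=0 B_ack=237

237 0 0 237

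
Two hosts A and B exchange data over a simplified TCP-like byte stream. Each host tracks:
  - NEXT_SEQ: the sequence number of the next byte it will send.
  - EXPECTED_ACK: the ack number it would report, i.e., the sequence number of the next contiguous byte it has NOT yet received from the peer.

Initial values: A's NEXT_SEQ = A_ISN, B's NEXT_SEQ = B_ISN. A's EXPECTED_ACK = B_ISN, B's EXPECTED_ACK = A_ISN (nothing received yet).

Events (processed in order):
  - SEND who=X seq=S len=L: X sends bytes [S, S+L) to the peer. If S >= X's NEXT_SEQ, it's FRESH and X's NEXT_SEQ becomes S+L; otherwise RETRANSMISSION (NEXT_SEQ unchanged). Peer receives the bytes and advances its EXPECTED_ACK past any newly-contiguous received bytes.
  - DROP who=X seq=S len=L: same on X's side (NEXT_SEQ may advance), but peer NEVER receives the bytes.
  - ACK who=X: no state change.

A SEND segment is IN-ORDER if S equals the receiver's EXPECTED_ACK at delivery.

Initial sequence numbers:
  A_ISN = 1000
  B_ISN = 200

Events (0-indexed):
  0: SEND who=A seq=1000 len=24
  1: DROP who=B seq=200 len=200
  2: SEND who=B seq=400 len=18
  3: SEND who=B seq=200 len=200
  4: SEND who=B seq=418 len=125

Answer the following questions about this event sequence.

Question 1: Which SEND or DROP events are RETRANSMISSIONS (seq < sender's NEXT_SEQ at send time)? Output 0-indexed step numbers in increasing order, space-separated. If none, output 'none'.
Answer: 3

Derivation:
Step 0: SEND seq=1000 -> fresh
Step 1: DROP seq=200 -> fresh
Step 2: SEND seq=400 -> fresh
Step 3: SEND seq=200 -> retransmit
Step 4: SEND seq=418 -> fresh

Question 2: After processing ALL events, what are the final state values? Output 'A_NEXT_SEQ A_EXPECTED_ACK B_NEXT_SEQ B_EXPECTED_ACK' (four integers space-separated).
Answer: 1024 543 543 1024

Derivation:
After event 0: A_seq=1024 A_ack=200 B_seq=200 B_ack=1024
After event 1: A_seq=1024 A_ack=200 B_seq=400 B_ack=1024
After event 2: A_seq=1024 A_ack=200 B_seq=418 B_ack=1024
After event 3: A_seq=1024 A_ack=418 B_seq=418 B_ack=1024
After event 4: A_seq=1024 A_ack=543 B_seq=543 B_ack=1024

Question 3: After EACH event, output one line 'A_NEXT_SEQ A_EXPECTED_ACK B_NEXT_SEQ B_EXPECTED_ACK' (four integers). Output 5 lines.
1024 200 200 1024
1024 200 400 1024
1024 200 418 1024
1024 418 418 1024
1024 543 543 1024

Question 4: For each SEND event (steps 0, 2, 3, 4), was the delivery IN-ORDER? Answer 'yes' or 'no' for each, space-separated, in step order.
Answer: yes no yes yes

Derivation:
Step 0: SEND seq=1000 -> in-order
Step 2: SEND seq=400 -> out-of-order
Step 3: SEND seq=200 -> in-order
Step 4: SEND seq=418 -> in-order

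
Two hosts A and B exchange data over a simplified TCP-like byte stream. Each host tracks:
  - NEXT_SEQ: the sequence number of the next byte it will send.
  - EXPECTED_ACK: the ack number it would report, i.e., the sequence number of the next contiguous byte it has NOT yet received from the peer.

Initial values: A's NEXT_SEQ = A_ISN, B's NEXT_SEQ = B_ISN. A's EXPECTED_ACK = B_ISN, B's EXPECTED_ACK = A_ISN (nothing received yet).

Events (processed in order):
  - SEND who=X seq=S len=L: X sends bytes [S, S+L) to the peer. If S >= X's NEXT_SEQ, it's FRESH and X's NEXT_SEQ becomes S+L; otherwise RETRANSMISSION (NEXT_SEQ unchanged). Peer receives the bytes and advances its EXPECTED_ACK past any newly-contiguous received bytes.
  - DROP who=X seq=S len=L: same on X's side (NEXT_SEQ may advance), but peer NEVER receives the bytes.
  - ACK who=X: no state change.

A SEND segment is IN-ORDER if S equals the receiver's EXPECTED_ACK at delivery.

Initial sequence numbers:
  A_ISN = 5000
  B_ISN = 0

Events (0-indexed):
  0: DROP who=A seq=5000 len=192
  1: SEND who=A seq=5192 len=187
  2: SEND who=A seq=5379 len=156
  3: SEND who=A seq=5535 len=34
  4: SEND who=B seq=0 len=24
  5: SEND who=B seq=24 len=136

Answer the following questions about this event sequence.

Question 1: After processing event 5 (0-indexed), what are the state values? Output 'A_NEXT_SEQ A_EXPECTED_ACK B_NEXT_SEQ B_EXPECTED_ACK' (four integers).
After event 0: A_seq=5192 A_ack=0 B_seq=0 B_ack=5000
After event 1: A_seq=5379 A_ack=0 B_seq=0 B_ack=5000
After event 2: A_seq=5535 A_ack=0 B_seq=0 B_ack=5000
After event 3: A_seq=5569 A_ack=0 B_seq=0 B_ack=5000
After event 4: A_seq=5569 A_ack=24 B_seq=24 B_ack=5000
After event 5: A_seq=5569 A_ack=160 B_seq=160 B_ack=5000

5569 160 160 5000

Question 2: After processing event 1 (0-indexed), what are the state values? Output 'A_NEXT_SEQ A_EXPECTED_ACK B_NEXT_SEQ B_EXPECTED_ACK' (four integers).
After event 0: A_seq=5192 A_ack=0 B_seq=0 B_ack=5000
After event 1: A_seq=5379 A_ack=0 B_seq=0 B_ack=5000

5379 0 0 5000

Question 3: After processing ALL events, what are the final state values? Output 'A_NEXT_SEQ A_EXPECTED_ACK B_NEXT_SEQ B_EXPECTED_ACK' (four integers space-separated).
After event 0: A_seq=5192 A_ack=0 B_seq=0 B_ack=5000
After event 1: A_seq=5379 A_ack=0 B_seq=0 B_ack=5000
After event 2: A_seq=5535 A_ack=0 B_seq=0 B_ack=5000
After event 3: A_seq=5569 A_ack=0 B_seq=0 B_ack=5000
After event 4: A_seq=5569 A_ack=24 B_seq=24 B_ack=5000
After event 5: A_seq=5569 A_ack=160 B_seq=160 B_ack=5000

Answer: 5569 160 160 5000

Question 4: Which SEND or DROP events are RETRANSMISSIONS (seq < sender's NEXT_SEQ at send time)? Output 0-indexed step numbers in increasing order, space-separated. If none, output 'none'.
Answer: none

Derivation:
Step 0: DROP seq=5000 -> fresh
Step 1: SEND seq=5192 -> fresh
Step 2: SEND seq=5379 -> fresh
Step 3: SEND seq=5535 -> fresh
Step 4: SEND seq=0 -> fresh
Step 5: SEND seq=24 -> fresh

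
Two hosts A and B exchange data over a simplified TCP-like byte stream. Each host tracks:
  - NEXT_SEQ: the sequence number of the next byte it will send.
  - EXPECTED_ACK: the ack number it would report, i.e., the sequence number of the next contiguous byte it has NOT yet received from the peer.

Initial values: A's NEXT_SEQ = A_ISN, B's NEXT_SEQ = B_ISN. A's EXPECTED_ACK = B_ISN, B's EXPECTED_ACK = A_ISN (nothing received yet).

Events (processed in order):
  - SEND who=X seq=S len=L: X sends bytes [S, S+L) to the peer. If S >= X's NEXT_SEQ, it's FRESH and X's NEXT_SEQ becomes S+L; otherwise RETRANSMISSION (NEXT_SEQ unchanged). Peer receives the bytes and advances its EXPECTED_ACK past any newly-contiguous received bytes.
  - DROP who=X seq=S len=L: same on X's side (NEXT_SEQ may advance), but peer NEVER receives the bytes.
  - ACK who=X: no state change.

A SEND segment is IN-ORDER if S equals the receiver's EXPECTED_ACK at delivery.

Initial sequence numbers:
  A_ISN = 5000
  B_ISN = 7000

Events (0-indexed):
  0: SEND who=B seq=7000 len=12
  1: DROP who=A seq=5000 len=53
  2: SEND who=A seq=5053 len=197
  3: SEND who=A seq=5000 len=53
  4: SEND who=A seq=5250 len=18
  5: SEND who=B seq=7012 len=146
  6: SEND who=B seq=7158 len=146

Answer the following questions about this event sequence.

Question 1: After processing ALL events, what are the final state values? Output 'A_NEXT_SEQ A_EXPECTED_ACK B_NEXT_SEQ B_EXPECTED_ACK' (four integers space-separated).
Answer: 5268 7304 7304 5268

Derivation:
After event 0: A_seq=5000 A_ack=7012 B_seq=7012 B_ack=5000
After event 1: A_seq=5053 A_ack=7012 B_seq=7012 B_ack=5000
After event 2: A_seq=5250 A_ack=7012 B_seq=7012 B_ack=5000
After event 3: A_seq=5250 A_ack=7012 B_seq=7012 B_ack=5250
After event 4: A_seq=5268 A_ack=7012 B_seq=7012 B_ack=5268
After event 5: A_seq=5268 A_ack=7158 B_seq=7158 B_ack=5268
After event 6: A_seq=5268 A_ack=7304 B_seq=7304 B_ack=5268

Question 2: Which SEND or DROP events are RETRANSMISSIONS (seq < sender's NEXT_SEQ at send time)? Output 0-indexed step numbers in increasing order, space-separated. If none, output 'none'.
Step 0: SEND seq=7000 -> fresh
Step 1: DROP seq=5000 -> fresh
Step 2: SEND seq=5053 -> fresh
Step 3: SEND seq=5000 -> retransmit
Step 4: SEND seq=5250 -> fresh
Step 5: SEND seq=7012 -> fresh
Step 6: SEND seq=7158 -> fresh

Answer: 3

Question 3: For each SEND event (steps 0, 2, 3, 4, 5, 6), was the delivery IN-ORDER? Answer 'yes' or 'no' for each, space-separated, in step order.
Step 0: SEND seq=7000 -> in-order
Step 2: SEND seq=5053 -> out-of-order
Step 3: SEND seq=5000 -> in-order
Step 4: SEND seq=5250 -> in-order
Step 5: SEND seq=7012 -> in-order
Step 6: SEND seq=7158 -> in-order

Answer: yes no yes yes yes yes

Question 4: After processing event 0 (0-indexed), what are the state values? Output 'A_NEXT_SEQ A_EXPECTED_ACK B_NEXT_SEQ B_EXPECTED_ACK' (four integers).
After event 0: A_seq=5000 A_ack=7012 B_seq=7012 B_ack=5000

5000 7012 7012 5000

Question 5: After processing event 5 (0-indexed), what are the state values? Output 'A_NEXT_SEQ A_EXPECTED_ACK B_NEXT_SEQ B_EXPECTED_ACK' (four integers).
After event 0: A_seq=5000 A_ack=7012 B_seq=7012 B_ack=5000
After event 1: A_seq=5053 A_ack=7012 B_seq=7012 B_ack=5000
After event 2: A_seq=5250 A_ack=7012 B_seq=7012 B_ack=5000
After event 3: A_seq=5250 A_ack=7012 B_seq=7012 B_ack=5250
After event 4: A_seq=5268 A_ack=7012 B_seq=7012 B_ack=5268
After event 5: A_seq=5268 A_ack=7158 B_seq=7158 B_ack=5268

5268 7158 7158 5268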